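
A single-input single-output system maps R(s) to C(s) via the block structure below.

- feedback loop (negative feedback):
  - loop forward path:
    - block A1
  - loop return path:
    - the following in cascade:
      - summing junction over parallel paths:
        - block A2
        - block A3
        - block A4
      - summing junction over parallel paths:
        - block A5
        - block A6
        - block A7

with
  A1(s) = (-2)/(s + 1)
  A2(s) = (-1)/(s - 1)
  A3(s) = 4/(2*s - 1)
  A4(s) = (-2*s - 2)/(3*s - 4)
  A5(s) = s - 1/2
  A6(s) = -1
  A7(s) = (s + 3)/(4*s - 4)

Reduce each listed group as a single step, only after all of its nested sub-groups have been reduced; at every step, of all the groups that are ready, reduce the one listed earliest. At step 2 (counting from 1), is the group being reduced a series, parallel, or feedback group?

The answer is parallel.

Reasoning:
Step 1. add A2, A3, A4 (parallel)
Step 2. parallel reduction of A5, A6, A7
Step 3. cascade (A2+A3+A4), (A5+A6+A7)
Step 4. reduce the feedback loop with forward A1 and return ((A2+A3+A4)*(A5+A6+A7))
Step 2: parallel.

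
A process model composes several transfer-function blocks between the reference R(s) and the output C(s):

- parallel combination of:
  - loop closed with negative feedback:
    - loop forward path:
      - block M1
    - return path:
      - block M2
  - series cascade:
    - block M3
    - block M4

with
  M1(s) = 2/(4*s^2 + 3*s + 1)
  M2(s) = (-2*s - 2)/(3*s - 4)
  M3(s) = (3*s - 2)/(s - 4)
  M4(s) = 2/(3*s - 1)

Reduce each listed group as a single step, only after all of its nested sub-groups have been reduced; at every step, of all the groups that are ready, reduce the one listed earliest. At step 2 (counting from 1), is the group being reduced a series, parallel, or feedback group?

Reducing step by step:

Step 1 - close the feedback loop around M1, M2
Step 2 - reduce the series chain M3, M4
Step 3 - add [M1/(1+M1*M2)], (M3*M4) (parallel)
So the answer for step 2 is series.

Answer: series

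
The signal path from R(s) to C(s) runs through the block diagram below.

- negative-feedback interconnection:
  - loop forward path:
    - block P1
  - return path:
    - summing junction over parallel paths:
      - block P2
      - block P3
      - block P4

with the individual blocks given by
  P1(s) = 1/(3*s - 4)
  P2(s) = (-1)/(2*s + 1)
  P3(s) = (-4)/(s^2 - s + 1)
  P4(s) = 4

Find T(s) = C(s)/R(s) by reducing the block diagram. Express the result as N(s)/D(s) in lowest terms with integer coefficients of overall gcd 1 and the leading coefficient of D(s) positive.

Step 1. combine P2, P3, P4 in parallel; result (8*s^3 - 5*s^2 - 3*s - 1)/(2*s^3 - s^2 + s + 1)
Step 2. reduce the feedback loop with forward P1 and return (P2+P3+P4): this yields T(s), and no further normalization is needed

Hence the answer: (2*s^3 - s^2 + s + 1)/(6*s^4 - 3*s^3 + 2*s^2 - 4*s - 5)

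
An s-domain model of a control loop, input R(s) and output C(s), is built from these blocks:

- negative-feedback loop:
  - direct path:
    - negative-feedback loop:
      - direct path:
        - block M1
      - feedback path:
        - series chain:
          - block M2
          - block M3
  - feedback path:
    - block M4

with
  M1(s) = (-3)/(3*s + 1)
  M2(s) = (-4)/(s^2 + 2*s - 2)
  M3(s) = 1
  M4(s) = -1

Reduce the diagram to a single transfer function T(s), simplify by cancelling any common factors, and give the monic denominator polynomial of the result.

First reduce the diagram to T(s).

[1] cascade M2, M3: (-4)/(s^2 + 2*s - 2)
[2] collapse the loop (M1 forward, (M2*M3) return): (-3*s^2 - 6*s + 6)/(3*s^3 + 7*s^2 - 4*s + 10)
[3] apply the feedback formula to [M1/(1+M1*(M2*M3))], M4: (-3*s^2 - 6*s + 6)/(3*s^3 + 10*s^2 + 2*s + 4)
No further cancellation is possible in the step-3 result, so that is T(s). Its denominator becomes monic after dividing by the leading coefficient 3.

Answer: s^3 + 10*s^2/3 + 2*s/3 + 4/3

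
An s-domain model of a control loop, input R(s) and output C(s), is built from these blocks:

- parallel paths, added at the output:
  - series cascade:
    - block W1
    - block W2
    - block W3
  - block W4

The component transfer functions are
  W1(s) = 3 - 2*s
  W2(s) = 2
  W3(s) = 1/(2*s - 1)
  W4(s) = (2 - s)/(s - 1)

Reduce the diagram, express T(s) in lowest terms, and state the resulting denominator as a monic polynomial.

First reduce the diagram to T(s).

Step 1. cascade W1, W2, W3 gives (6 - 4*s)/(2*s - 1)
Step 2. parallel reduction of (W1*W2*W3), W4 gives (-6*s^2 + 15*s - 8)/(2*s^2 - 3*s + 1)
That last expression is T(s), already simplified. Scaling its denominator by 1/2 (the reciprocal of the leading coefficient) yields the monic denominator.

Answer: s^2 - 3*s/2 + 1/2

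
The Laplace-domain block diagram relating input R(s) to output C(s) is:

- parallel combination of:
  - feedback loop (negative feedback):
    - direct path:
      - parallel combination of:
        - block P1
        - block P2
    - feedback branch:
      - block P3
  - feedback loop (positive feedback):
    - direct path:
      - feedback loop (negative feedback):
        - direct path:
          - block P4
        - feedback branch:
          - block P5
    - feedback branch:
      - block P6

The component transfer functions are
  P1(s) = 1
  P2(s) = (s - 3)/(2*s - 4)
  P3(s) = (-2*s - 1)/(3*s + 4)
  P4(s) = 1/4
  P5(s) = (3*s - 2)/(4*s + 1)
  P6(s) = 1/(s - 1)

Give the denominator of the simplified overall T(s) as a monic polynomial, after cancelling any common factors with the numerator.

Step 1: combine P1, P2 in parallel -> (3*s - 7)/(2*s - 4)
Step 2: feedback reduction of (P1+P2), P3 -> (9*s^2 - 9*s - 28)/(7*s - 9)
Step 3: close the feedback loop around P4, P5 -> (4*s + 1)/(19*s + 2)
Step 4: close the feedback loop around [P4/(1+P4*P5)], P6 -> (4*s^2 - 3*s - 1)/(19*s^2 - 21*s - 3)
Step 5: reduce the parallel group [(P1+P2)/(1+(P1+P2)*P3)], [[P4/(1+P4*P5)]/(1-[P4/(1+P4*P5)]*P6)] -> (171*s^4 - 332*s^3 - 427*s^2 + 635*s + 93)/(133*s^3 - 318*s^2 + 168*s + 27)
The result of step 5 is T(s) in lowest terms. Its denominator has leading coefficient 133; dividing the denominator through by 133 makes it monic.

Therefore the answer is s^3 - 318*s^2/133 + 24*s/19 + 27/133.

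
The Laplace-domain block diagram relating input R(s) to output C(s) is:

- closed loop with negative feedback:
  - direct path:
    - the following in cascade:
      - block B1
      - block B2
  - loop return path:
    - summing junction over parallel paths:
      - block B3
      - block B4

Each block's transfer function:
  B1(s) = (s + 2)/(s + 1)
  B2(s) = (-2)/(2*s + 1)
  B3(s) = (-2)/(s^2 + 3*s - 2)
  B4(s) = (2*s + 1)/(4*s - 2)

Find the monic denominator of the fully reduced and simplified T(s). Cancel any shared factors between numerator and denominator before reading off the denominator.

First reduce the diagram to T(s).

(1) series reduction of B1, B2 gives (-2*s - 4)/(2*s^2 + 3*s + 1)
(2) add B3, B4 (parallel) gives (2*s^3 + 7*s^2 - 9*s + 2)/(4*s^3 + 10*s^2 - 14*s + 4)
(3) collapse the loop ((B1*B2) forward, (B3+B4) return) gives (-4*s^4 - 18*s^3 - 6*s^2 + 24*s - 8)/(4*s^5 + 14*s^4 - 8*s^3 - 17*s^2 + 15*s - 2)
No further cancellation is possible in the step-3 result, so that is T(s). Its denominator becomes monic after dividing by the leading coefficient 4.

Answer: s^5 + 7*s^4/2 - 2*s^3 - 17*s^2/4 + 15*s/4 - 1/2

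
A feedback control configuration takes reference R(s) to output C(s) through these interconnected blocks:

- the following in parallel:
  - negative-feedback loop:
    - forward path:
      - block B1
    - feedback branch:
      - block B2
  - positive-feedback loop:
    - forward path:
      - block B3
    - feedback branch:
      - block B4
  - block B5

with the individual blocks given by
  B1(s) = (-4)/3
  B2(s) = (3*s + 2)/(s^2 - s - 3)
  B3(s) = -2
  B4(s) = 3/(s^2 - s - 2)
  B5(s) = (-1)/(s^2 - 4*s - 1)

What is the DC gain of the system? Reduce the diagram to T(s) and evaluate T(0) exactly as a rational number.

The answer is 22/17.

Reasoning:
Step 1 - close the feedback loop around B1, B2; result (-4*s^2 + 4*s + 12)/(3*s^2 - 15*s - 17)
Step 2 - reduce the feedback loop with forward B3 and return B4; result (-2*s^2 + 2*s + 4)/(s^2 - s + 4)
Step 3 - reduce the parallel group [B1/(1+B1*B2)], [B3/(1-B3*B4)], B5; result (-10*s^6 + 84*s^5 - 161*s^4 - 148*s^3 + 322*s^2 + 213*s + 88)/(3*s^6 - 30*s^5 + 79*s^4 - 65*s^3 + 94*s^2 + 315*s + 68)
Step 3 gives the overall T(s). Then T(0) = 88/68 = 22/17.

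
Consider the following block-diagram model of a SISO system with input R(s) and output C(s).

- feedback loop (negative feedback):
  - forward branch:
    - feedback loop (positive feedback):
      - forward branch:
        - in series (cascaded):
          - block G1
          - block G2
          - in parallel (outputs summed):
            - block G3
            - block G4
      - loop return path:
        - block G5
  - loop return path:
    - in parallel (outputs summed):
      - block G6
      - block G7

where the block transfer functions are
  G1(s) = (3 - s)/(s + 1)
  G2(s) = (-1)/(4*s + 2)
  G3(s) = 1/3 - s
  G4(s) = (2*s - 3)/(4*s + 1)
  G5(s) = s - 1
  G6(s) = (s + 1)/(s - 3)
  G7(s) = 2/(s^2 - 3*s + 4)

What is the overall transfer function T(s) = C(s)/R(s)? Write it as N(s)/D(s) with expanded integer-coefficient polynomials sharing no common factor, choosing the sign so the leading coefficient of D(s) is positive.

Step 1. combine G3, G4 in parallel, giving (-12*s^2 + 7*s - 8)/(12*s + 3)
Step 2. combine G1, G2, (G3+G4) in series, giving (-12*s^3 + 43*s^2 - 29*s + 24)/(48*s^3 + 84*s^2 + 42*s + 6)
Step 3. feedback reduction of (G1*G2*(G3+G4)), G5, giving (-12*s^3 + 43*s^2 - 29*s + 24)/(12*s^4 - 7*s^3 + 156*s^2 - 11*s + 30)
Step 4. sum the parallel branches G6, G7, giving (s^3 - 2*s^2 + 3*s - 2)/(s^3 - 6*s^2 + 13*s - 12)
Step 5. collapse the loop ([(G1*G2*(G3+G4))/(1-(G1*G2*(G3+G4))*G5)] forward, (G6+G7) return); the result is T(s) itself (integer coefficients, no common factor, positive leading denominator coefficient)

Answer: (-12*s^5 + 79*s^4 - 206*s^3 + 283*s^2 - 188*s + 96)/(12*s^6 - 55*s^5 + 256*s^4 - 565*s^3 + 748*s^2 - 172*s + 136)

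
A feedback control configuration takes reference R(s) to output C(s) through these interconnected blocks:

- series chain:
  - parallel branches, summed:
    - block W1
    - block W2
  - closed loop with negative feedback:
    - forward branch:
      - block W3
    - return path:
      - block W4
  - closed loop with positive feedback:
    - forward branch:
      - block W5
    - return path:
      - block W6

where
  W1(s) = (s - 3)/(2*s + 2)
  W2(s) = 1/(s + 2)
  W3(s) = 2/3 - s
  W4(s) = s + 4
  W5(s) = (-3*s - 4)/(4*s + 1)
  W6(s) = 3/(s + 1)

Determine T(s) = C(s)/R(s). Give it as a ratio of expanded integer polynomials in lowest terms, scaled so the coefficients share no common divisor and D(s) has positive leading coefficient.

Step 1: add W1, W2 (parallel) -> (s^2 + s - 4)/(2*s^2 + 6*s + 4)
Step 2: collapse the loop (W3 forward, W4 return) -> (3*s - 2)/(3*s^2 + 10*s - 11)
Step 3: reduce the feedback loop with forward W5 and return W6 -> (-3*s^2 - 7*s - 4)/(4*s^2 + 14*s + 13)
Step 4: combine (W1+W2), [W3/(1+W3*W4)], [W5/(1-W5*W6)] in series: this yields T(s), and no further normalization is needed

Therefore the answer is (-9*s^4 - 15*s^3 + 38*s^2 + 32*s - 32)/(24*s^5 + 212*s^4 + 598*s^3 + 492*s^2 - 382*s - 572).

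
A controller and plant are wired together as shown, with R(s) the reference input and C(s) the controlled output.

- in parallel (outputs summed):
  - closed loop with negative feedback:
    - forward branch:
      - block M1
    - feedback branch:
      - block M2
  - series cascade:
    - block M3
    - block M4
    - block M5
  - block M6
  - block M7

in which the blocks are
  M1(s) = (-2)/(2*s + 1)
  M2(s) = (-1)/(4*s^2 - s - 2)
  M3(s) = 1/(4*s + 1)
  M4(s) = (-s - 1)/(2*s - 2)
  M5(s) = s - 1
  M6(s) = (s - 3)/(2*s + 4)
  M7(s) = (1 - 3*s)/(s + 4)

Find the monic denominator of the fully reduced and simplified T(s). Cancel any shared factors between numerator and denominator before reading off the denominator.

Step 1 - feedback reduction of M1, M2; result (-8*s^2 + 2*s + 4)/(8*s^3 + 2*s^2 - 5*s)
Step 2 - multiply M3, M4, M5 (series); result (-s - 1)/(8*s + 2)
Step 3 - combine [M1/(1+M1*M2)], (M3*M4*M5), M6, M7 in parallel; result (-168*s^6 - 490*s^5 - 815*s^4 - 474*s^3 + 467*s^2 + 416*s + 64)/(64*s^6 + 416*s^5 + 668*s^4 + 30*s^3 - 348*s^2 - 80*s)
No further cancellation is possible in the step-3 result, so that is T(s). Its denominator becomes monic after dividing by the leading coefficient 64.

Answer: s^6 + 13*s^5/2 + 167*s^4/16 + 15*s^3/32 - 87*s^2/16 - 5*s/4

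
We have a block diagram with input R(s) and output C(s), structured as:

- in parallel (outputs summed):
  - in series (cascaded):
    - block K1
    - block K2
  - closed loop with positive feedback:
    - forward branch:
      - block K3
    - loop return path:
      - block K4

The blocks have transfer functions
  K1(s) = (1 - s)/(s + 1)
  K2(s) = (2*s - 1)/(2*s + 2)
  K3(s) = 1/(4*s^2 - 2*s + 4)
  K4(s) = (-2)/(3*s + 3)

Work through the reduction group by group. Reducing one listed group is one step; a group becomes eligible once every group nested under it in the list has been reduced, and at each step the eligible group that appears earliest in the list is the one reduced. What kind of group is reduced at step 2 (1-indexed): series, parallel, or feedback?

Step 1: cascade K1, K2
Step 2: close the feedback loop around K3, K4
Step 3: reduce the parallel group (K1*K2), [K3/(1-K3*K4)]
So the answer for step 2 is feedback.

Answer: feedback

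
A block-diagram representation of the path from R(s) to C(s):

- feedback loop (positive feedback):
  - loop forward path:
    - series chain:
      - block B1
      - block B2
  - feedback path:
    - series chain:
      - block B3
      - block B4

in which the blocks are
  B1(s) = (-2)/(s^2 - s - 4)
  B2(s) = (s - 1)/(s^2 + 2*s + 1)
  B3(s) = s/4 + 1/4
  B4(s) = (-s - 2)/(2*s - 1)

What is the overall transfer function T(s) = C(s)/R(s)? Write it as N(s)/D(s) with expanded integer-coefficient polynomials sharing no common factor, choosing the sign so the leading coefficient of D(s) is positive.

The answer is (-8*s^2 + 12*s - 4)/(4*s^5 + 2*s^4 - 23*s^3 - 28*s^2 + 3*s + 10).

Reasoning:
1. multiply B1, B2 (series) = (2 - 2*s)/(s^4 + s^3 - 5*s^2 - 9*s - 4)
2. multiply B3, B4 (series) = (-s^2 - 3*s - 2)/(8*s - 4)
3. feedback reduction of (B1*B2), (B3*B4), which is the overall transfer function T(s) = C(s)/R(s) in lowest terms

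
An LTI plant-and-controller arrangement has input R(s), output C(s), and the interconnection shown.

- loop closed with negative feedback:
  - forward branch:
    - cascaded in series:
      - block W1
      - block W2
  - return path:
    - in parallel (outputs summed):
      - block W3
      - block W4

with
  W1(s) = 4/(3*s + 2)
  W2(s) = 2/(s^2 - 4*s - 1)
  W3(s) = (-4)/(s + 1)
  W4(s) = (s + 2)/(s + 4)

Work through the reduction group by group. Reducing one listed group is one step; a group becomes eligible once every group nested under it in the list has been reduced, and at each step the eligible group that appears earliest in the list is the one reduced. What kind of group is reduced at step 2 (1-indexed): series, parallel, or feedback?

1. combine W1, W2 in series
2. combine W3, W4 in parallel
3. reduce the feedback loop with forward (W1*W2) and return (W3+W4)
The group at step 2 is a parallel group.

Hence the answer: parallel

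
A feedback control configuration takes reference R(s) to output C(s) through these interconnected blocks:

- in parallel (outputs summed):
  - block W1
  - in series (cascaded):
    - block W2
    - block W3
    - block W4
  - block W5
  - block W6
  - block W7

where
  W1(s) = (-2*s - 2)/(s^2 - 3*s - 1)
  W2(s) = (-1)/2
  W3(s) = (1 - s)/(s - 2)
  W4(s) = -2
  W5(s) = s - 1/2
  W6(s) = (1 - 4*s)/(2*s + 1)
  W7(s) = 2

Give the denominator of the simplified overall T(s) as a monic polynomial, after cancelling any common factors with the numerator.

Step 1 - multiply W2, W3, W4 (series): (1 - s)/(s - 2)
Step 2 - combine W1, (W2*W3*W4), W5, W6, W7 in parallel: (4*s^5 - 24*s^4 + 31*s^3 - 13*s^2 + 37*s + 16)/(4*s^4 - 18*s^3 + 10*s^2 + 18*s + 4)
Step 2 gives the fully reduced T(s), with no common factor left to cancel. The denominator's leading coefficient is 4, so divide each of its coefficients by 4 to get the monic form.

Hence the answer: s^4 - 9*s^3/2 + 5*s^2/2 + 9*s/2 + 1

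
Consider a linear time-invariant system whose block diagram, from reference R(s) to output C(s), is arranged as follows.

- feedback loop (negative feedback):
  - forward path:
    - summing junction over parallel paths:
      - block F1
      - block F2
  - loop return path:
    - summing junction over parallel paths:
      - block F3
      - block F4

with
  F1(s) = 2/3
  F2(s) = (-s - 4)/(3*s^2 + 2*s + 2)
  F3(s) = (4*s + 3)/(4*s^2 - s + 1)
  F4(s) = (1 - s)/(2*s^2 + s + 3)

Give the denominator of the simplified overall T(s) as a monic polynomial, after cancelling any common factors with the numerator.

Step 1 - add F1, F2 (parallel) = (6*s^2 + s - 8)/(9*s^2 + 6*s + 6)
Step 2 - add F3, F4 (parallel) = (4*s^3 + 15*s^2 + 13*s + 10)/(8*s^4 + 2*s^3 + 13*s^2 - 2*s + 3)
Step 3 - close the feedback loop around (F1+F2), (F3+F4) = (48*s^6 + 20*s^5 + 16*s^4 - 15*s^3 - 88*s^2 + 19*s - 24)/(72*s^6 + 90*s^5 + 271*s^4 + 133*s^3 + 46*s^2 - 88*s - 62)
The result of step 3 is T(s) in lowest terms. Its denominator has leading coefficient 72; dividing the denominator through by 72 makes it monic.

Answer: s^6 + 5*s^5/4 + 271*s^4/72 + 133*s^3/72 + 23*s^2/36 - 11*s/9 - 31/36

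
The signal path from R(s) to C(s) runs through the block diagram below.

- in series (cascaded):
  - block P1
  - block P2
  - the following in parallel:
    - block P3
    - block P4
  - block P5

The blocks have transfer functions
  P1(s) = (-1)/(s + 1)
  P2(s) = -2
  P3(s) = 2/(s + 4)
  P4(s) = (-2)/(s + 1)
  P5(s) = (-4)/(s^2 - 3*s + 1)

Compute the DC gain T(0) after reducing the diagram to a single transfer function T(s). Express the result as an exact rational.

First reduce the diagram to T(s).

[1] sum the parallel branches P3, P4: (-6)/(s^2 + 5*s + 4)
[2] series reduction of P1, P2, (P3+P4), P5: 48/(s^5 + 3*s^4 - 8*s^3 - 17*s^2 - 3*s + 4)
The step-2 result is T(s). Setting s = 0: T(0) = 48/4 = 12.

Answer: 12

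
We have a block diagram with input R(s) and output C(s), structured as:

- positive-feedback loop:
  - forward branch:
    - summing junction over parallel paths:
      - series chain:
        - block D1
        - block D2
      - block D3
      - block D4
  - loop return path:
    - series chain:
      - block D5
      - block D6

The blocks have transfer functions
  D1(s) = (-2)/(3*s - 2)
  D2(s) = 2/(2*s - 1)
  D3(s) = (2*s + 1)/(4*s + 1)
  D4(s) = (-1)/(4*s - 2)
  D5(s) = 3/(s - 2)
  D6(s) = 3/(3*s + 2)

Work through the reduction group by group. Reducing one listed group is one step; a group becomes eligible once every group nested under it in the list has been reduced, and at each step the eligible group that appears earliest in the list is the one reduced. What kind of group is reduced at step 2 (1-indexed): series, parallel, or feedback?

Step 1. combine D1, D2 in series
Step 2. sum the parallel branches (D1*D2), D3, D4
Step 3. combine D5, D6 in series
Step 4. apply the feedback formula to ((D1*D2)+D3+D4), (D5*D6)
So the answer for step 2 is parallel.

Answer: parallel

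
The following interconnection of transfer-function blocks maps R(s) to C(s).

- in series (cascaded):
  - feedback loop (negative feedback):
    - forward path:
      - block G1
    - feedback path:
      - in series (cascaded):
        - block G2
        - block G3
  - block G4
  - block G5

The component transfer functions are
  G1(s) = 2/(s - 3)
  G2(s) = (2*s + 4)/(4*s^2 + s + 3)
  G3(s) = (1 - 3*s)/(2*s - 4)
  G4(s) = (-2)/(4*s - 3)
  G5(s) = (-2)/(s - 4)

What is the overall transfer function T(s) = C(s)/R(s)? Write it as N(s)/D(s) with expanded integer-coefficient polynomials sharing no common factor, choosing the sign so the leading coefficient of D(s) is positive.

The answer is (32*s^3 - 56*s^2 + 8*s - 48)/(16*s^6 - 152*s^5 + 473*s^4 - 608*s^3 + 641*s^2 - 646*s + 264).

Reasoning:
(1) multiply G2, G3 (series): (-3*s^2 - 5*s + 2)/(4*s^3 - 7*s^2 + s - 6)
(2) close the feedback loop around G1, (G2*G3): (8*s^3 - 14*s^2 + 2*s - 12)/(4*s^4 - 19*s^3 + 16*s^2 - 19*s + 22)
(3) multiply [G1/(1+G1*(G2*G3))], G4, G5 (series) - this is the overall T(s), already in the required normalized form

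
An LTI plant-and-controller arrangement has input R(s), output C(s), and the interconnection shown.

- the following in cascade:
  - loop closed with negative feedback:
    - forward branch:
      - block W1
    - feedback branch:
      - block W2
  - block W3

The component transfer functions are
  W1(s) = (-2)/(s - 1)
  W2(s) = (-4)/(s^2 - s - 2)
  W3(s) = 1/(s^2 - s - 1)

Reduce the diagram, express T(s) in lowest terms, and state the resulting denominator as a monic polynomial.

[1] apply the feedback formula to W1, W2; result (-2*s^2 + 2*s + 4)/(s^3 - 2*s^2 - s + 10)
[2] reduce the series chain [W1/(1+W1*W2)], W3; result (-2*s^2 + 2*s + 4)/(s^5 - 3*s^4 + 13*s^2 - 9*s - 10)
The result of step 2 is T(s) in lowest terms. Its denominator already has leading coefficient 1, so it is monic as it stands.

Final answer: s^5 - 3*s^4 + 13*s^2 - 9*s - 10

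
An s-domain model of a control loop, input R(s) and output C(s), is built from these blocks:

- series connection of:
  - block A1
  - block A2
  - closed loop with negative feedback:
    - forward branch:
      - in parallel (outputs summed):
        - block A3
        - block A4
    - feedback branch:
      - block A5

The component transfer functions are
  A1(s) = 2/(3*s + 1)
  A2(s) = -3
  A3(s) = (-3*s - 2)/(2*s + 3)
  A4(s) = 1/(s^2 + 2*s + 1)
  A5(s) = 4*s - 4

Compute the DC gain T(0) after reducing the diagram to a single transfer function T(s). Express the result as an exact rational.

Reducing step by step:

Step 1 - reduce the parallel group A3, A4, giving (-3*s^3 - 8*s^2 - 5*s + 1)/(2*s^3 + 7*s^2 + 8*s + 3)
Step 2 - apply the feedback formula to (A3+A4), A5, giving (3*s^3 + 8*s^2 + 5*s - 1)/(12*s^4 + 18*s^3 - 19*s^2 - 32*s + 1)
Step 3 - multiply A1, A2, [(A3+A4)/(1+(A3+A4)*A5)] (series), giving (-18*s^3 - 48*s^2 - 30*s + 6)/(36*s^5 + 66*s^4 - 39*s^3 - 115*s^2 - 29*s + 1)
The step-3 result is T(s). Setting s = 0: T(0) = 6/1 = 6.

Answer: 6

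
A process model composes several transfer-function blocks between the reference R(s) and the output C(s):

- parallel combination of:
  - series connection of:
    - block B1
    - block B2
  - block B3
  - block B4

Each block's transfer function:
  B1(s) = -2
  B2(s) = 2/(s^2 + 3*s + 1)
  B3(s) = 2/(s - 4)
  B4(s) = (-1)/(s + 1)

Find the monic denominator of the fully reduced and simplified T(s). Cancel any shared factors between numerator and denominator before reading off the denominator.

Answer: s^4 - 12*s^2 - 15*s - 4

Working:
Step 1 - multiply B1, B2 (series): (-4)/(s^2 + 3*s + 1)
Step 2 - add (B1*B2), B3, B4 (parallel): (s^3 + 5*s^2 + 31*s + 22)/(s^4 - 12*s^2 - 15*s - 4)
That last expression is T(s), already simplified, and its denominator is already monic.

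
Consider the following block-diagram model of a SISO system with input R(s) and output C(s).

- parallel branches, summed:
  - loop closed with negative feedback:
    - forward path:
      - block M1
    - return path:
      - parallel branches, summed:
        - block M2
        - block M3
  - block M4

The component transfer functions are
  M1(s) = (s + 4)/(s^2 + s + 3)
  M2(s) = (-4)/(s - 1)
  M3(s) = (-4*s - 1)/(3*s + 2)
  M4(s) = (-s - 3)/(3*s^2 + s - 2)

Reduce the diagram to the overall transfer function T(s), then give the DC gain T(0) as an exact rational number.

The answer is 59/34.

Reasoning:
[1] parallel reduction of M2, M3 -> (-4*s^2 - 9*s - 7)/(3*s^2 - s - 2)
[2] close the feedback loop around M1, (M2+M3) -> (3*s^3 + 11*s^2 - 6*s - 8)/(3*s^4 - 2*s^3 - 19*s^2 - 48*s - 34)
[3] combine [M1/(1+M1*(M2+M3))], M4 in parallel -> (6*s^4 + 23*s^3 - 11*s^2 + 64*s + 118)/(9*s^5 - 12*s^4 - 53*s^3 - 106*s^2 - 6*s + 68)
DC gain: substitute s = 0 into T(s) from step 3: T(0) = 118/68 = 59/34.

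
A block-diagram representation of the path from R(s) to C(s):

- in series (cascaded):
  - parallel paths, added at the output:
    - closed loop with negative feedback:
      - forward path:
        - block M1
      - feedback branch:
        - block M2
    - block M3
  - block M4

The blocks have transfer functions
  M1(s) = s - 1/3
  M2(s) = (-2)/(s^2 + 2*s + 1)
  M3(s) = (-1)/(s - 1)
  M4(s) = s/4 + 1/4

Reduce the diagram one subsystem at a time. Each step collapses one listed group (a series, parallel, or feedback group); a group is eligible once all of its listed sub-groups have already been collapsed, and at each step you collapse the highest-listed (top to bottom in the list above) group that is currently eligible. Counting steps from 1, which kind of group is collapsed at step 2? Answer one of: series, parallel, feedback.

Answer: parallel

Working:
[1] collapse the loop (M1 forward, M2 return)
[2] parallel reduction of [M1/(1+M1*M2)], M3
[3] multiply ([M1/(1+M1*M2)]+M3), M4 (series)
So the answer for step 2 is parallel.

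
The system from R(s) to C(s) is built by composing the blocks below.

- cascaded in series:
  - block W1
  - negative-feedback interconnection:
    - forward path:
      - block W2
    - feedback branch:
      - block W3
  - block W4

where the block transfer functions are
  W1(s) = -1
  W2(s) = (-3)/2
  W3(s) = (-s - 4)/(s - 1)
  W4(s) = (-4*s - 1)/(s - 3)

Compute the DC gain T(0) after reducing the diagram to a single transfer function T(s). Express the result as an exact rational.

(1) feedback reduction of W2, W3; result (3 - 3*s)/(5*s + 10)
(2) cascade W1, [W2/(1+W2*W3)], W4; result (-12*s^2 + 9*s + 3)/(5*s^2 - 5*s - 30)
DC gain: substitute s = 0 into T(s) from step 2: T(0) = 3/(-30) = -1/10.

Final answer: -1/10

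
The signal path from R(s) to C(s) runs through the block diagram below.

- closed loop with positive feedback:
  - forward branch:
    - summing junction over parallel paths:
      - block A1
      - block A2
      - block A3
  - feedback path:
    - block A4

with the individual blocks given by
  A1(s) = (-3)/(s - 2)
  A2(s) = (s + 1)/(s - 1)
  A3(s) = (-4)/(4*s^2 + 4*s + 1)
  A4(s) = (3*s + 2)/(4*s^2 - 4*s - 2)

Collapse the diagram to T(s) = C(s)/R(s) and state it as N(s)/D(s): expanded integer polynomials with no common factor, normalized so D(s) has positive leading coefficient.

[1] parallel reduction of A1, A2, A3; result (4*s^4 - 12*s^3 - 15*s^2 + 12*s - 7)/(4*s^4 - 8*s^3 - 3*s^2 + 5*s + 2)
[2] collapse the loop ((A1+A2+A3) forward, A4 return) - this is the overall T(s), already in the required normalized form

Therefore the answer is (16*s^6 - 64*s^5 - 20*s^4 + 132*s^3 - 46*s^2 + 4*s + 14)/(16*s^6 - 60*s^5 + 40*s^4 + 117*s^3 - 12*s^2 - 21*s + 10).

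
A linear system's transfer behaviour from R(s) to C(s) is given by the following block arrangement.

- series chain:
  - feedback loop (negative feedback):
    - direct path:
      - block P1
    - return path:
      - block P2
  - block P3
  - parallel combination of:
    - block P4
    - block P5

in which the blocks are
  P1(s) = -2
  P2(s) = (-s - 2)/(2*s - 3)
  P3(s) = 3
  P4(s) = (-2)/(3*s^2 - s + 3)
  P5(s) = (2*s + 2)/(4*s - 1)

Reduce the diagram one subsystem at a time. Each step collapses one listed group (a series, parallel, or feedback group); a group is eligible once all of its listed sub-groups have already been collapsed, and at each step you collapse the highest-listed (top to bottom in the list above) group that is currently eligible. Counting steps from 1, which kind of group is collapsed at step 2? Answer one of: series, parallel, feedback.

Step 1 - reduce the feedback loop with forward P1 and return P2
Step 2 - combine P4, P5 in parallel
Step 3 - combine [P1/(1+P1*P2)], P3, (P4+P5) in series
The group at step 2 is a parallel group.

Final answer: parallel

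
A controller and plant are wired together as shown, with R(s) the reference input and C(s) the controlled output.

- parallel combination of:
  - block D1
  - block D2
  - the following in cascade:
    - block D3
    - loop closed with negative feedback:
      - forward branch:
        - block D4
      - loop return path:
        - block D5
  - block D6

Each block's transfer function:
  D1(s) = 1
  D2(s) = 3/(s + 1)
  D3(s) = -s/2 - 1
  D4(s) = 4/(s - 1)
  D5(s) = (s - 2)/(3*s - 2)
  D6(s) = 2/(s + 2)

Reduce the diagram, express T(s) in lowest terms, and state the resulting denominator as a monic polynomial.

The answer is s^4 + 8*s^3/3 - s^2 - 20*s/3 - 4.

Reasoning:
[1] collapse the loop (D4 forward, D5 return); result (12*s - 8)/(3*s^2 - s - 6)
[2] cascade D3, [D4/(1+D4*D5)]; result (-6*s^2 - 8*s + 8)/(3*s^2 - s - 6)
[3] add D1, D2, (D3*[D4/(1+D4*D5)]), D6 (parallel); result (-3*s^4 - 3*s^3 - 12*s^2 - 50*s - 44)/(3*s^4 + 8*s^3 - 3*s^2 - 20*s - 12)
That last expression is T(s), already simplified. Scaling its denominator by 1/3 (the reciprocal of the leading coefficient) yields the monic denominator.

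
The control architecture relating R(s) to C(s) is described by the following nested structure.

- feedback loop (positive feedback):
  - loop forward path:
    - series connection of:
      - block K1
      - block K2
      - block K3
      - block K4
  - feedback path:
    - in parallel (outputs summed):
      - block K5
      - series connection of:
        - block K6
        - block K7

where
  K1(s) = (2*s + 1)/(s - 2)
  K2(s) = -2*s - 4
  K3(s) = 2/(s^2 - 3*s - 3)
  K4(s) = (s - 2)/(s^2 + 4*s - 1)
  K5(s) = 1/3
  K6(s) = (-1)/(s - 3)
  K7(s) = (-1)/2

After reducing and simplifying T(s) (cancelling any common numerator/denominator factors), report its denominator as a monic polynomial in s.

First reduce the diagram to T(s).

Step 1: multiply K1, K2, K3, K4 (series) -> (-8*s^2 - 20*s - 8)/(s^4 + s^3 - 16*s^2 - 9*s + 3)
Step 2: reduce the series chain K6, K7 -> 1/(2*s - 6)
Step 3: add K5, (K6*K7) (parallel) -> (2*s - 3)/(6*s - 18)
Step 4: apply the feedback formula to (K1*K2*K3*K4), (K5+(K6*K7)) -> (-24*s^3 + 12*s^2 + 156*s + 72)/(3*s^5 - 6*s^4 - 49*s^3 + 125*s^2 + 68*s - 39)
The result of step 4 is T(s) in lowest terms. Its denominator has leading coefficient 3; dividing the denominator through by 3 makes it monic.

Answer: s^5 - 2*s^4 - 49*s^3/3 + 125*s^2/3 + 68*s/3 - 13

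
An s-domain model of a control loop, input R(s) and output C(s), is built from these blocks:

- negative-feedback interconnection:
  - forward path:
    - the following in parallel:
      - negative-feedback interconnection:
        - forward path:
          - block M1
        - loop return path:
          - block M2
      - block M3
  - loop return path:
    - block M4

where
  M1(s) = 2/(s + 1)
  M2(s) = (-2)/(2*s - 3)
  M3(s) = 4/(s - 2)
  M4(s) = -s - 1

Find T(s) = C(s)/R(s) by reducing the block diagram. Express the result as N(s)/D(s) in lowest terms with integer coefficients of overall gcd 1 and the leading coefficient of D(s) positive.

(1) close the feedback loop around M1, M2 gives (4*s - 6)/(2*s^2 - s - 7)
(2) sum the parallel branches [M1/(1+M1*M2)], M3 gives (12*s^2 - 18*s - 16)/(2*s^3 - 5*s^2 - 5*s + 14)
(3) close the feedback loop around ([M1/(1+M1*M2)]+M3), M4: this yields T(s), and no further normalization is needed

Therefore the answer is (-12*s^2 + 18*s + 16)/(10*s^3 - s^2 - 29*s - 30).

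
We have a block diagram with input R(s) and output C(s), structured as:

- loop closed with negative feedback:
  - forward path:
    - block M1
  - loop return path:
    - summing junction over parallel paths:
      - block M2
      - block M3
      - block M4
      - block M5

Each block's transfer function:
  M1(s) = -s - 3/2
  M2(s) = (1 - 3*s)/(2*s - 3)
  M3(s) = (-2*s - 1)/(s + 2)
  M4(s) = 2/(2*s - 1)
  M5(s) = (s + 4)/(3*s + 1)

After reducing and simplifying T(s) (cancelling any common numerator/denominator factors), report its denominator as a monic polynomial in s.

Step 1. add M2, M3, M4, M5 (parallel): (-38*s^4 + 29*s^3 + 35*s^2 - 84*s + 7)/(12*s^4 + 4*s^3 - 39*s^2 + 5*s + 6)
Step 2. reduce the feedback loop with forward M1 and return (M2+M3+M4+M5): (-24*s^5 - 44*s^4 + 66*s^3 + 107*s^2 - 27*s - 18)/(76*s^5 + 80*s^4 - 149*s^3 - 15*s^2 + 248*s - 9)
Step 2 gives the fully reduced T(s), with no common factor left to cancel. The denominator's leading coefficient is 76, so divide each of its coefficients by 76 to get the monic form.

Answer: s^5 + 20*s^4/19 - 149*s^3/76 - 15*s^2/76 + 62*s/19 - 9/76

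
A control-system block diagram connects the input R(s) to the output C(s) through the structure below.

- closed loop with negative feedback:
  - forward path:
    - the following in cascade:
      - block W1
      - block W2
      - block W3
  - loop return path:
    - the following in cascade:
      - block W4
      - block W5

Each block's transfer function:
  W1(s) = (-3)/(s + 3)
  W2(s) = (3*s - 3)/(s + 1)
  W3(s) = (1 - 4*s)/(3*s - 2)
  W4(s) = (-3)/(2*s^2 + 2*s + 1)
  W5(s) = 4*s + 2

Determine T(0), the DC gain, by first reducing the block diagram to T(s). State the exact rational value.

The answer is -3/20.

Reasoning:
1. multiply W1, W2, W3 (series): (36*s^2 - 45*s + 9)/(3*s^3 + 10*s^2 + s - 6)
2. reduce the series chain W4, W5: (-12*s - 6)/(2*s^2 + 2*s + 1)
3. feedback reduction of (W1*W2*W3), (W4*W5): (72*s^4 - 18*s^3 - 36*s^2 - 27*s + 9)/(6*s^5 + 26*s^4 - 407*s^3 + 324*s^2 + 151*s - 60)
That last expression is T(s); at s = 0 only the constant terms survive, so T(0) = 9/(-60) = -3/20.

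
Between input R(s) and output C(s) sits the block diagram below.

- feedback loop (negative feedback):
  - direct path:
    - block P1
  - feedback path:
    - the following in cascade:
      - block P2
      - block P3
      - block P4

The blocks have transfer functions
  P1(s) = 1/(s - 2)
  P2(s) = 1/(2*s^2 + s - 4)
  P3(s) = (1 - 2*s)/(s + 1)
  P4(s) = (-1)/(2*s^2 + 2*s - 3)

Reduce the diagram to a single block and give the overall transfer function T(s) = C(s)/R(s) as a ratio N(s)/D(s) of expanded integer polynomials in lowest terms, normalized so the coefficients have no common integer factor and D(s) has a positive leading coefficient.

Reducing step by step:

Step 1. series reduction of P2, P3, P4 -> (2*s - 1)/(4*s^5 + 10*s^4 - 6*s^3 - 23*s^2 + s + 12)
Step 2. feedback reduction of P1, (P2*P3*P4); the result is T(s) itself (integer coefficients, no common factor, positive leading denominator coefficient)

Answer: (4*s^5 + 10*s^4 - 6*s^3 - 23*s^2 + s + 12)/(4*s^6 + 2*s^5 - 26*s^4 - 11*s^3 + 47*s^2 + 12*s - 25)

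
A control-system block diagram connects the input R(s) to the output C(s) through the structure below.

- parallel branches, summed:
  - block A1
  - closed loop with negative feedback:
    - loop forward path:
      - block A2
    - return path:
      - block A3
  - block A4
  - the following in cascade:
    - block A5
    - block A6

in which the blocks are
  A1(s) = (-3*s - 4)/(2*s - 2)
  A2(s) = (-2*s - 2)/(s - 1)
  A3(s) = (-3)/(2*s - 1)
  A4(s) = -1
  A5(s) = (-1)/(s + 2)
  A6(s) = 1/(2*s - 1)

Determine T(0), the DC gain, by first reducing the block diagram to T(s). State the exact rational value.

Reducing step by step:

Step 1. close the feedback loop around A2, A3 = (-4*s^2 - 2*s + 2)/(2*s^2 + 3*s + 7)
Step 2. cascade A5, A6 = (-1)/(2*s^2 + 3*s - 2)
Step 3. reduce the parallel group A1, [A2/(1+A2*A3)], A4, (A5*A6) = (-36*s^5 - 84*s^4 - 79*s^3 - 107*s^2 + 4*s + 50)/(8*s^5 + 16*s^4 + 14*s^3 - 8*s^2 - 58*s + 28)
The step-3 result is T(s). Setting s = 0: T(0) = 50/28 = 25/14.

Answer: 25/14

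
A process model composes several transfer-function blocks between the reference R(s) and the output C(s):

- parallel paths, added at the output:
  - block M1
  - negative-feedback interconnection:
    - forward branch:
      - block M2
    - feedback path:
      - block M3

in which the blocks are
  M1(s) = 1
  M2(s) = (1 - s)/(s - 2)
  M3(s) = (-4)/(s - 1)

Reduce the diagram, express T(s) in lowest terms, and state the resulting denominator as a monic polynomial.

Step 1. apply the feedback formula to M2, M3 -> (1 - s)/(s + 2)
Step 2. parallel reduction of M1, [M2/(1+M2*M3)] -> 3/(s + 2)
Step 2 gives the fully reduced T(s), with no common factor left to cancel. The denominator is already monic (leading coefficient 1).

Answer: s + 2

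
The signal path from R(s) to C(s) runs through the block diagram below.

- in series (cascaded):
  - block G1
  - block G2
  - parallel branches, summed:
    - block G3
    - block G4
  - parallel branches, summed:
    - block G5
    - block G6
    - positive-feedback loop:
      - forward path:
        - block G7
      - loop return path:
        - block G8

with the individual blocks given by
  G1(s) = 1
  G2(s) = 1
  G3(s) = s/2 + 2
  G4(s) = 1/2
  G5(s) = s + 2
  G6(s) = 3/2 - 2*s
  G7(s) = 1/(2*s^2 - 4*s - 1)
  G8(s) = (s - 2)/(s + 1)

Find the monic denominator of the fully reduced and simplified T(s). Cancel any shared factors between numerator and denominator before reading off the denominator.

(1) reduce the parallel group G3, G4, giving s/2 + 5/2
(2) close the feedback loop around G7, G8, giving (s + 1)/(2*s^3 - 2*s^2 - 6*s + 1)
(3) add G5, G6, [G7/(1-G7*G8)] (parallel), giving (-4*s^4 + 18*s^3 - 2*s^2 - 42*s + 9)/(4*s^3 - 4*s^2 - 12*s + 2)
(4) cascade G1, G2, (G3+G4), (G5+G6+[G7/(1-G7*G8)]), giving (-4*s^5 - 2*s^4 + 88*s^3 - 52*s^2 - 201*s + 45)/(8*s^3 - 8*s^2 - 24*s + 4)
Step 4 gives the fully reduced T(s), with no common factor left to cancel. The denominator's leading coefficient is 8, so divide each of its coefficients by 8 to get the monic form.

Answer: s^3 - s^2 - 3*s + 1/2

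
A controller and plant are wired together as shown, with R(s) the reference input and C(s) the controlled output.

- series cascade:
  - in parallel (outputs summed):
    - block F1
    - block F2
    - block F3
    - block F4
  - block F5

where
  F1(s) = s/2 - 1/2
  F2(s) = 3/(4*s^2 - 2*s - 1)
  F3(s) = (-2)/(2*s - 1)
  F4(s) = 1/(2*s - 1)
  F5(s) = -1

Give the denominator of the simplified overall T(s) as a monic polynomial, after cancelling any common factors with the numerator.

Reducing step by step:

(1) add F1, F2, F3, F4 (parallel), giving (8*s^4 - 16*s^3 + 17*s - 5)/(16*s^3 - 16*s^2 + 2)
(2) series reduction of (F1+F2+F3+F4), F5, giving (-8*s^4 + 16*s^3 - 17*s + 5)/(16*s^3 - 16*s^2 + 2)
T(s) is the step-2 result (common factors already cancelled). Leading coefficient of the denominator: 16. Divide through by 16 for the monic polynomial.

Answer: s^3 - s^2 + 1/8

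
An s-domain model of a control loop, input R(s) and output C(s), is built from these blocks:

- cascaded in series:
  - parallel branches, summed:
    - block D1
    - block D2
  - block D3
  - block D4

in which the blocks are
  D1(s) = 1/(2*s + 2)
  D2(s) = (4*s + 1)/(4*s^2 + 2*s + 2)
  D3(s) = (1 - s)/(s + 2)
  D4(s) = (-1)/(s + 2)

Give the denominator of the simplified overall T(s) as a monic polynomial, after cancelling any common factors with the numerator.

Step 1 - combine D1, D2 in parallel -> (3*s^2 + 3*s + 1)/(2*s^3 + 3*s^2 + 2*s + 1)
Step 2 - cascade (D1+D2), D3, D4 -> (3*s^3 - 2*s - 1)/(2*s^5 + 11*s^4 + 22*s^3 + 21*s^2 + 12*s + 4)
Step 2 gives the fully reduced T(s), with no common factor left to cancel. The denominator's leading coefficient is 2, so divide each of its coefficients by 2 to get the monic form.

Final answer: s^5 + 11*s^4/2 + 11*s^3 + 21*s^2/2 + 6*s + 2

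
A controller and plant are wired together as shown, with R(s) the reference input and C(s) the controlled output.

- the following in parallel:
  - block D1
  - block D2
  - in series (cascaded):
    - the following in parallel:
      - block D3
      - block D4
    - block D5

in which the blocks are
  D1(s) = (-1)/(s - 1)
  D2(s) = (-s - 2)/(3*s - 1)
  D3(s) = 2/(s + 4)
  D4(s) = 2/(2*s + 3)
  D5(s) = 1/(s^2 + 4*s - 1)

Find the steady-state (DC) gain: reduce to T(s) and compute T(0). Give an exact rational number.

Step 1 - sum the parallel branches D3, D4: (6*s + 14)/(2*s^2 + 11*s + 12)
Step 2 - combine (D3+D4), D5 in series: (6*s + 14)/(2*s^4 + 19*s^3 + 54*s^2 + 37*s - 12)
Step 3 - add D1, D2, ((D3+D4)*D5) (parallel): (-2*s^6 - 27*s^5 - 124*s^4 - 178*s^3 + 44*s^2 + 109*s - 22)/(6*s^6 + 49*s^5 + 88*s^4 - 86*s^3 - 130*s^2 + 85*s - 12)
Evaluating the step-3 result (the overall T(s)) at s = 0 gives T(0) = -22/(-12) = 11/6.

Hence the answer: 11/6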